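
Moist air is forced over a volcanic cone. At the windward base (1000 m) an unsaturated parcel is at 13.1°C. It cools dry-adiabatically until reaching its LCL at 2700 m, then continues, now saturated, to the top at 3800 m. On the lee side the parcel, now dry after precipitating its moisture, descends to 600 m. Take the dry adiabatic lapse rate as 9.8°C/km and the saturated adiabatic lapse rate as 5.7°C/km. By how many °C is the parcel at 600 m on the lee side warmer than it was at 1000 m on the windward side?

+8.43°C

Dry to 2700 m: -9.8 × 1.7 km = -16.66°C, so T = -3.56°C.
Saturated to 3800 m: -5.7 × 1.1 km = -6.27°C, so T = -9.83°C.
Dry descent to 600 m: +9.8 × 3.2 km = +31.36°C, so T = 21.53°C.
Net change vs windward start: 21.53 − 13.1 = +8.43°C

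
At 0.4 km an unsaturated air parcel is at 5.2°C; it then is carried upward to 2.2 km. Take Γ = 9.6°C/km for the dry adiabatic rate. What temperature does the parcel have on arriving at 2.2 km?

-12.08°C

400–2200 m, dry adiabatic: Δz = 1.8 km ⇒ ΔT = -17.28°C; T = -12.08°C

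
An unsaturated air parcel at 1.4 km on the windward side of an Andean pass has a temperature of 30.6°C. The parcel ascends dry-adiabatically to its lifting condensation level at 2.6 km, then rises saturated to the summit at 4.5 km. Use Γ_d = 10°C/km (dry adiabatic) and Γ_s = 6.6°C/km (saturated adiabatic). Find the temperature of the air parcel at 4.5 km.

6.06°C

1400–2600 m, dry: Δz = 1.2 km ⇒ ΔT = -12°C; T = 18.6°C
2600–4500 m, saturated: Δz = 1.9 km ⇒ ΔT = -12.54°C; T = 6.06°C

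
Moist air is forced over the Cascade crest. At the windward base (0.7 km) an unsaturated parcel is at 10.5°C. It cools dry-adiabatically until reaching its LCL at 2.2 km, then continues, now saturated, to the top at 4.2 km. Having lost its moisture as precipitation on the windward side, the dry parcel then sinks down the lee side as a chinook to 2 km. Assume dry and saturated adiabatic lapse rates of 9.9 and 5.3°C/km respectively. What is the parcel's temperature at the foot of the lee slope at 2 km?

From 700 m to 2200 m (dry): cools by 9.9 × 1.5 = 14.85°C, giving -4.35°C.
From 2200 m to 4200 m (saturated): cools by 5.3 × 2 = 10.6°C, giving -14.95°C.
From 4200 m to 2000 m (dry descent): warms by 9.9 × 2.2 = 21.78°C, giving 6.83°C.

6.83°C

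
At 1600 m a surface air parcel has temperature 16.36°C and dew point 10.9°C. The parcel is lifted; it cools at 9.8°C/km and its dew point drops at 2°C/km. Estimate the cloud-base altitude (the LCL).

2300 m

T and T_d converge at 9.8 − 2 = 7.8°C per km
Height above start = (16.36 − 10.9) / 7.8 = 0.7 km
LCL altitude = 1600 m + 700 m = 2300 m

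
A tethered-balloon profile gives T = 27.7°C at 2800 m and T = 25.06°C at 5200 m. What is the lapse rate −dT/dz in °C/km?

Γ = −ΔT/Δz = (27.7 − 25.06) / (5200 − 2800) m
  = 2.64°C / 2.4 km = 1.1°C/km

1.1°C/km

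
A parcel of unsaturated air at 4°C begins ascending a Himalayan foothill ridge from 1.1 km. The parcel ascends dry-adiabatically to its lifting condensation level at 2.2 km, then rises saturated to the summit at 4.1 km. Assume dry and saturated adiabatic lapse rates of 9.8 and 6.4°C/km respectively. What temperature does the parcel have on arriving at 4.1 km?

-18.94°C

1100–2200 m, dry: Δz = 1.1 km ⇒ ΔT = -10.78°C; T = -6.78°C
2200–4100 m, saturated: Δz = 1.9 km ⇒ ΔT = -12.16°C; T = -18.94°C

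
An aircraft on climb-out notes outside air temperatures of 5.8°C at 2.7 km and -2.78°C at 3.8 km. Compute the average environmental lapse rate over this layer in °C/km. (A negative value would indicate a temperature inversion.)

7.8°C/km

Γ = −ΔT/Δz = (5.8 − (-2.78)) / (3800 − 2700) m
  = 8.58°C / 1.1 km = 7.8°C/km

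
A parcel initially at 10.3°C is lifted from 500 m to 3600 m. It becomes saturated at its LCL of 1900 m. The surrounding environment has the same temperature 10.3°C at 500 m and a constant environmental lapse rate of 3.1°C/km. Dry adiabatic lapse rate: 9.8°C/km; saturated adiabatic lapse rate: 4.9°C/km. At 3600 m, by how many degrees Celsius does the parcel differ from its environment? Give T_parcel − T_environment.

Parcel:
  500–1900 m, dry: Δz = 1.4 km ⇒ ΔT = -13.72°C; T = -3.42°C
  1900–3600 m, saturated: Δz = 1.7 km ⇒ ΔT = -8.33°C; T = -11.75°C
Environment:
  500–3600 m, environment: Δz = 3.1 km ⇒ ΔT = -9.61°C; T = 0.69°C
T_parcel − T_env = -11.75 − 0.69 = -12.44°C

-12.44°C (parcel cooler than environment)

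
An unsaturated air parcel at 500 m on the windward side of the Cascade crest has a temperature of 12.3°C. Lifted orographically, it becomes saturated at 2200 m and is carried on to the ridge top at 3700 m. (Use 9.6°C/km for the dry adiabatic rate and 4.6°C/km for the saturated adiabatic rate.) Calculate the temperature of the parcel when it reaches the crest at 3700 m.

From 500 m to 2200 m (dry): cools by 9.6 × 1.7 = 16.32°C, giving -4.02°C.
From 2200 m to 3700 m (saturated): cools by 4.6 × 1.5 = 6.9°C, giving -10.92°C.

-10.92°C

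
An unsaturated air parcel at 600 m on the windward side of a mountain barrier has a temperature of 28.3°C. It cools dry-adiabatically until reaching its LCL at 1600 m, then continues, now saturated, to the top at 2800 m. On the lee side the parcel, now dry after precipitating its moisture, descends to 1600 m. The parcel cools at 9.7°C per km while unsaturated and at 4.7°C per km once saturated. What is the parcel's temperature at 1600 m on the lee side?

Dry to 1600 m: -9.7 × 1 km = -9.7°C, so T = 18.6°C.
Saturated to 2800 m: -4.7 × 1.2 km = -5.64°C, so T = 12.96°C.
Dry descent to 1600 m: +9.7 × 1.2 km = +11.64°C, so T = 24.6°C.

24.6°C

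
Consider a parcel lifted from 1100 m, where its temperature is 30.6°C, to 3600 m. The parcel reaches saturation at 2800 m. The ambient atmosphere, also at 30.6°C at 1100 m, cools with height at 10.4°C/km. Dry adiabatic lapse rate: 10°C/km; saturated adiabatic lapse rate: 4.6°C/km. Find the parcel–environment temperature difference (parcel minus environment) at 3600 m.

Parcel:
  Dry to 2800 m: -10 × 1.7 km = -17°C, so T = 13.6°C.
  Saturated to 3600 m: -4.6 × 0.8 km = -3.68°C, so T = 9.92°C.
Environment:
  Environment to 3600 m: -10.4 × 2.5 km = -26°C, so T = 4.6°C.
T_parcel − T_env = 9.92 − 4.6 = +5.32°C

+5.32°C (parcel warmer than environment)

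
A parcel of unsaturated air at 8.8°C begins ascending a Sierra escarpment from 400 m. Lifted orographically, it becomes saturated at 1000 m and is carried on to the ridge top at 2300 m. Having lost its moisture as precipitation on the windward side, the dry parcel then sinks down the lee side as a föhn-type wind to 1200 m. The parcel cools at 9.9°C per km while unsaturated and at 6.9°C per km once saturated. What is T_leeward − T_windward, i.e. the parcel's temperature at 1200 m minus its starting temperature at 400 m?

-4.02°C

400–1000 m, dry: Δz = 0.6 km ⇒ ΔT = -5.94°C; T = 2.86°C
1000–2300 m, saturated: Δz = 1.3 km ⇒ ΔT = -8.97°C; T = -6.11°C
2300–1200 m, dry descent: Δz = 1.1 km ⇒ ΔT = +10.89°C; T = 4.78°C
Net change vs windward start: 4.78 − 8.8 = -4.02°C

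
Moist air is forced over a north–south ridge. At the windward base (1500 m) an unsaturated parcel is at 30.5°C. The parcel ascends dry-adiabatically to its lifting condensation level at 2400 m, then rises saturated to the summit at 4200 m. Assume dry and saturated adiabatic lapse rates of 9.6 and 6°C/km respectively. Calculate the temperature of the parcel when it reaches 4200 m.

1500 → 2400 m (dry, 9.6°C/km): ΔT = -9.6 × 0.9 = -8.64°C → T = 21.86°C
2400 → 4200 m (saturated, 6°C/km): ΔT = -6 × 1.8 = -10.8°C → T = 11.06°C

11.06°C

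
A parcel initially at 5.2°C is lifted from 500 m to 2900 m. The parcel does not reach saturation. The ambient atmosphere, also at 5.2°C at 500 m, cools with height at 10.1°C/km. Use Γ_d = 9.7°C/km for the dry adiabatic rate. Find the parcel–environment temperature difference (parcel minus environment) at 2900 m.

+0.96°C (parcel warmer than environment)

Parcel:
  Dry to 2900 m: -9.7 × 2.4 km = -23.28°C, so T = -18.08°C.
Environment:
  Environment to 2900 m: -10.1 × 2.4 km = -24.24°C, so T = -19.04°C.
T_parcel − T_env = -18.08 − (-19.04) = +0.96°C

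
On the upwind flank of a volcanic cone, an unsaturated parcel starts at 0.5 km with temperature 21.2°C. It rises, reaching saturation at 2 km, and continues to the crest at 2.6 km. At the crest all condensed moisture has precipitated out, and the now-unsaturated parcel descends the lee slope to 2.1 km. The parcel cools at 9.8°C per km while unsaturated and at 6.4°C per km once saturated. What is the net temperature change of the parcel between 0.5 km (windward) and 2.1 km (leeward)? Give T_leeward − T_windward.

From 500 m to 2000 m (dry): cools by 9.8 × 1.5 = 14.7°C, giving 6.5°C.
From 2000 m to 2600 m (saturated): cools by 6.4 × 0.6 = 3.84°C, giving 2.66°C.
From 2600 m to 2100 m (dry descent): warms by 9.8 × 0.5 = 4.9°C, giving 7.56°C.
Net change vs windward start: 7.56 − 21.2 = -13.64°C

-13.64°C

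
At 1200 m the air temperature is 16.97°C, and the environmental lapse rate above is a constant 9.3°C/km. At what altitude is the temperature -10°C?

Height above start = (16.97 − (-10)) / 9.3 = 2.9 km
Altitude = 1200 m + 2900 m = 4100 m

4100 m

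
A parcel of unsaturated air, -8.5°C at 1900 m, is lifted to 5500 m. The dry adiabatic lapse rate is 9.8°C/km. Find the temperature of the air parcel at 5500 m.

-43.78°C

Dry adiabatic to 5500 m: -9.8 × 3.6 km = -35.28°C, so T = -43.78°C.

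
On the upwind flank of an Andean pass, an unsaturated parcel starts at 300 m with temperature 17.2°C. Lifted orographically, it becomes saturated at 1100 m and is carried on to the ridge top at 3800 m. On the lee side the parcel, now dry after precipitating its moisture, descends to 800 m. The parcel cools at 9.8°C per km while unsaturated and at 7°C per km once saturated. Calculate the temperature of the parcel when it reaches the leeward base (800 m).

19.86°C

From 300 m to 1100 m (dry): cools by 9.8 × 0.8 = 7.84°C, giving 9.36°C.
From 1100 m to 3800 m (saturated): cools by 7 × 2.7 = 18.9°C, giving -9.54°C.
From 3800 m to 800 m (dry descent): warms by 9.8 × 3 = 29.4°C, giving 19.86°C.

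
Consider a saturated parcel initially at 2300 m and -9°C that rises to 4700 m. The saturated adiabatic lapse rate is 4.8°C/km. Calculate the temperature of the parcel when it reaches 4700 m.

2300 → 4700 m (saturated adiabatic, 4.8°C/km): ΔT = -4.8 × 2.4 = -11.52°C → T = -20.52°C

-20.52°C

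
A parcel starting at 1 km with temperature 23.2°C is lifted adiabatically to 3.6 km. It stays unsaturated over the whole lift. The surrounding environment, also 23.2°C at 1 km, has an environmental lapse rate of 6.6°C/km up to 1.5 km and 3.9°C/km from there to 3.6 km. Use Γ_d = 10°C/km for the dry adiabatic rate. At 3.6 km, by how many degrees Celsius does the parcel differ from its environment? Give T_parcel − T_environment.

Parcel:
  1000 → 3600 m (dry, 10°C/km): ΔT = -10 × 2.6 = -26°C → T = -2.8°C
Environment:
  1000 → 1500 m (environment, lower layer, 6.6°C/km): ΔT = -6.6 × 0.5 = -3.3°C → T = 19.9°C
  1500 → 3600 m (environment, upper layer, 3.9°C/km): ΔT = -3.9 × 2.1 = -8.19°C → T = 11.71°C
T_parcel − T_env = -2.8 − 11.71 = -14.51°C

-14.51°C (parcel cooler than environment)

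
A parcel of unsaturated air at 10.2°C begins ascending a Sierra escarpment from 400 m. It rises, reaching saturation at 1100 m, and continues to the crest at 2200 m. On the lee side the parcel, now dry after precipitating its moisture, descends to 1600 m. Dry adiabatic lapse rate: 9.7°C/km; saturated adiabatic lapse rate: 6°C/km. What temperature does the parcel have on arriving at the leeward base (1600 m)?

400–1100 m, dry: Δz = 0.7 km ⇒ ΔT = -6.79°C; T = 3.41°C
1100–2200 m, saturated: Δz = 1.1 km ⇒ ΔT = -6.6°C; T = -3.19°C
2200–1600 m, dry descent: Δz = 0.6 km ⇒ ΔT = +5.82°C; T = 2.63°C

2.63°C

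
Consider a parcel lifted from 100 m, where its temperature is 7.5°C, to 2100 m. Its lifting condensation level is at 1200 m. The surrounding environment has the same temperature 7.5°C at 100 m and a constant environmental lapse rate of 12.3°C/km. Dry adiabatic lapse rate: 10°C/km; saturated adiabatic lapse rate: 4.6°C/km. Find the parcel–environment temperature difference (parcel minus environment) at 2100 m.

+9.46°C (parcel warmer than environment)

Parcel:
  100–1200 m, dry: Δz = 1.1 km ⇒ ΔT = -11°C; T = -3.5°C
  1200–2100 m, saturated: Δz = 0.9 km ⇒ ΔT = -4.14°C; T = -7.64°C
Environment:
  100–2100 m, environment: Δz = 2 km ⇒ ΔT = -24.6°C; T = -17.1°C
T_parcel − T_env = -7.64 − (-17.1) = +9.46°C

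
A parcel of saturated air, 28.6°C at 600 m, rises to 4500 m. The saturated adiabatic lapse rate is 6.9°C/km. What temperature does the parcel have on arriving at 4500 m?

From 600 m to 4500 m (saturated adiabatic): cools by 6.9 × 3.9 = 26.91°C, giving 1.69°C.

1.69°C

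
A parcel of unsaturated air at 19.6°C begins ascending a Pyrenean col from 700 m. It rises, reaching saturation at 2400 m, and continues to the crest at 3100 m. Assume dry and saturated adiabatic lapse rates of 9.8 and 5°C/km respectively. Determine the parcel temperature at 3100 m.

700–2400 m, dry: Δz = 1.7 km ⇒ ΔT = -16.66°C; T = 2.94°C
2400–3100 m, saturated: Δz = 0.7 km ⇒ ΔT = -3.5°C; T = -0.56°C

-0.56°C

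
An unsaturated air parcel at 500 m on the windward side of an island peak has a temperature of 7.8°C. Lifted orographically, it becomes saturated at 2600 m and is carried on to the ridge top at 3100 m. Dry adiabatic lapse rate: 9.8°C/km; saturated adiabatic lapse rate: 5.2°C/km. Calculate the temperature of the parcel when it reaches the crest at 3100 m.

-15.38°C

Dry to 2600 m: -9.8 × 2.1 km = -20.58°C, so T = -12.78°C.
Saturated to 3100 m: -5.2 × 0.5 km = -2.6°C, so T = -15.38°C.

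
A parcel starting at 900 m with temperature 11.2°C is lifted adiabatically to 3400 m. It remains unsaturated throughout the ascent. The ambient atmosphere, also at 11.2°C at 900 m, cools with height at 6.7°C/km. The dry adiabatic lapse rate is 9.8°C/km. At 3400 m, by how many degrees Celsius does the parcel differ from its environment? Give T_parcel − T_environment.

Parcel:
  900 → 3400 m (dry, 9.8°C/km): ΔT = -9.8 × 2.5 = -24.5°C → T = -13.3°C
Environment:
  900 → 3400 m (environment, 6.7°C/km): ΔT = -6.7 × 2.5 = -16.75°C → T = -5.55°C
T_parcel − T_env = -13.3 − (-5.55) = -7.75°C

-7.75°C (parcel cooler than environment)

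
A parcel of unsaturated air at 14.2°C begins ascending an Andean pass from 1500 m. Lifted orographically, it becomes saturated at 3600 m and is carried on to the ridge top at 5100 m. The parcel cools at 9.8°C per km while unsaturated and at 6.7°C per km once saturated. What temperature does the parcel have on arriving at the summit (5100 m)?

1500 → 3600 m (dry, 9.8°C/km): ΔT = -9.8 × 2.1 = -20.58°C → T = -6.38°C
3600 → 5100 m (saturated, 6.7°C/km): ΔT = -6.7 × 1.5 = -10.05°C → T = -16.43°C

-16.43°C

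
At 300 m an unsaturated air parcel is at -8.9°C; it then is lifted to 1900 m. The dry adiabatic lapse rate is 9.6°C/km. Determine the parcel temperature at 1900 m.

Dry adiabatic to 1900 m: -9.6 × 1.6 km = -15.36°C, so T = -24.26°C.

-24.26°C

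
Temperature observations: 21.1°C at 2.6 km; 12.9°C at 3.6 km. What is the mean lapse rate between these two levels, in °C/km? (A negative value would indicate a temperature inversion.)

Γ = −ΔT/Δz = (21.1 − 12.9) / (3600 − 2600) m
  = 8.2°C / 1 km = 8.2°C/km

8.2°C/km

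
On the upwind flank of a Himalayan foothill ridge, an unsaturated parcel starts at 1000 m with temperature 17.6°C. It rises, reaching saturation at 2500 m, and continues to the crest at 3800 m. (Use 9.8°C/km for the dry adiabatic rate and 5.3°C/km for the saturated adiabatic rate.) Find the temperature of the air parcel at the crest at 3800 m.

From 1000 m to 2500 m (dry): cools by 9.8 × 1.5 = 14.7°C, giving 2.9°C.
From 2500 m to 3800 m (saturated): cools by 5.3 × 1.3 = 6.89°C, giving -3.99°C.

-3.99°C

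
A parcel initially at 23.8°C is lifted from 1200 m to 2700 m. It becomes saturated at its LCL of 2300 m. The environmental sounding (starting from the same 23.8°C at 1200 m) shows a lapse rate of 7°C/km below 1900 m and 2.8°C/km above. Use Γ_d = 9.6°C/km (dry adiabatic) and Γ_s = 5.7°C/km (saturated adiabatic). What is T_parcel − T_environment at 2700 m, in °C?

Parcel:
  1200–2300 m, dry: Δz = 1.1 km ⇒ ΔT = -10.56°C; T = 13.24°C
  2300–2700 m, saturated: Δz = 0.4 km ⇒ ΔT = -2.28°C; T = 10.96°C
Environment:
  1200–1900 m, environment, lower layer: Δz = 0.7 km ⇒ ΔT = -4.9°C; T = 18.9°C
  1900–2700 m, environment, upper layer: Δz = 0.8 km ⇒ ΔT = -2.24°C; T = 16.66°C
T_parcel − T_env = 10.96 − 16.66 = -5.7°C

-5.7°C (parcel cooler than environment)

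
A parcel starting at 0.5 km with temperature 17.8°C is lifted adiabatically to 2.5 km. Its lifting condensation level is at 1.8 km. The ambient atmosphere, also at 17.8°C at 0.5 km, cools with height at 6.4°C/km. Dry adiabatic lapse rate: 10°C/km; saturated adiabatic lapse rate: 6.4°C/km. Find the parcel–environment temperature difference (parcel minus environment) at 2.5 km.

Parcel:
  500–1800 m, dry: Δz = 1.3 km ⇒ ΔT = -13°C; T = 4.8°C
  1800–2500 m, saturated: Δz = 0.7 km ⇒ ΔT = -4.48°C; T = 0.32°C
Environment:
  500–2500 m, environment: Δz = 2 km ⇒ ΔT = -12.8°C; T = 5°C
T_parcel − T_env = 0.32 − 5 = -4.68°C

-4.68°C (parcel cooler than environment)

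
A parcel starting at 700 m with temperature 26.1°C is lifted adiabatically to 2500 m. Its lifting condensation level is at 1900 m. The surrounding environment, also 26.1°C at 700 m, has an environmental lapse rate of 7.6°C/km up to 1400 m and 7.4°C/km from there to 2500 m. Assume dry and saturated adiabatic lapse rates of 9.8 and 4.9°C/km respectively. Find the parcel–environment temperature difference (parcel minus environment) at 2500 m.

Parcel:
  From 700 m to 1900 m (dry): cools by 9.8 × 1.2 = 11.76°C, giving 14.34°C.
  From 1900 m to 2500 m (saturated): cools by 4.9 × 0.6 = 2.94°C, giving 11.4°C.
Environment:
  From 700 m to 1400 m (environment, lower layer): cools by 7.6 × 0.7 = 5.32°C, giving 20.78°C.
  From 1400 m to 2500 m (environment, upper layer): cools by 7.4 × 1.1 = 8.14°C, giving 12.64°C.
T_parcel − T_env = 11.4 − 12.64 = -1.24°C

-1.24°C (parcel cooler than environment)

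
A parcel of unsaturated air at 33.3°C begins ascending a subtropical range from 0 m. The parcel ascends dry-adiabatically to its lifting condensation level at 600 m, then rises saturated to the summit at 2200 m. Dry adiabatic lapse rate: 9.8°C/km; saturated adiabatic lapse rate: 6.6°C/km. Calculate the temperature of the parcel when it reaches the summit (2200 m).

Dry to 600 m: -9.8 × 0.6 km = -5.88°C, so T = 27.42°C.
Saturated to 2200 m: -6.6 × 1.6 km = -10.56°C, so T = 16.86°C.

16.86°C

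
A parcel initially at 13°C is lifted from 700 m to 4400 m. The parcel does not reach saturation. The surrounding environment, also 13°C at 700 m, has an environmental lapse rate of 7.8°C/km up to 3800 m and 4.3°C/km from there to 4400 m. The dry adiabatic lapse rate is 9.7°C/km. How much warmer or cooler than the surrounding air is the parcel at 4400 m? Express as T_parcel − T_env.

Parcel:
  700 → 4400 m (dry, 9.7°C/km): ΔT = -9.7 × 3.7 = -35.89°C → T = -22.89°C
Environment:
  700 → 3800 m (environment, lower layer, 7.8°C/km): ΔT = -7.8 × 3.1 = -24.18°C → T = -11.18°C
  3800 → 4400 m (environment, upper layer, 4.3°C/km): ΔT = -4.3 × 0.6 = -2.58°C → T = -13.76°C
T_parcel − T_env = -22.89 − (-13.76) = -9.13°C

-9.13°C (parcel cooler than environment)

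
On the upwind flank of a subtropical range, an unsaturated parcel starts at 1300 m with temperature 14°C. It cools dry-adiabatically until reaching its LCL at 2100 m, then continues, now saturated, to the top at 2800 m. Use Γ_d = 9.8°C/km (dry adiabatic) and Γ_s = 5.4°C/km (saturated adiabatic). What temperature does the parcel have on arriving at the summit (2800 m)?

2.38°C

Dry to 2100 m: -9.8 × 0.8 km = -7.84°C, so T = 6.16°C.
Saturated to 2800 m: -5.4 × 0.7 km = -3.78°C, so T = 2.38°C.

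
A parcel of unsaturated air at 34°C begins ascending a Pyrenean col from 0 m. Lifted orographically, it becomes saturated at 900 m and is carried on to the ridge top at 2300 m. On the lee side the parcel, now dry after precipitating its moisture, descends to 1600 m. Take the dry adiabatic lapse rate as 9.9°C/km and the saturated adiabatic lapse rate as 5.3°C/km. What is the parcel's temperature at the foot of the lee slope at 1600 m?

24.6°C

0 → 900 m (dry, 9.9°C/km): ΔT = -9.9 × 0.9 = -8.91°C → T = 25.09°C
900 → 2300 m (saturated, 5.3°C/km): ΔT = -5.3 × 1.4 = -7.42°C → T = 17.67°C
2300 → 1600 m (dry descent, 9.9°C/km): ΔT = +9.9 × 0.7 = +6.93°C → T = 24.6°C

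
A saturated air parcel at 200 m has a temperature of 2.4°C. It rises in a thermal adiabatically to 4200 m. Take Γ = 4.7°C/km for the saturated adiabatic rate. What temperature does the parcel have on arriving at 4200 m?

Saturated adiabatic to 4200 m: -4.7 × 4 km = -18.8°C, so T = -16.4°C.

-16.4°C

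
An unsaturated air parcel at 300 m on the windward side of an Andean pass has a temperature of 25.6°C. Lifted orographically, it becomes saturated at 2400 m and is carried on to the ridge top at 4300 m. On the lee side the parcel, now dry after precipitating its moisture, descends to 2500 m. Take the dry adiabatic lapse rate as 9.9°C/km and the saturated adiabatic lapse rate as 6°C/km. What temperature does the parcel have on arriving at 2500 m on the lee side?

300 → 2400 m (dry, 9.9°C/km): ΔT = -9.9 × 2.1 = -20.79°C → T = 4.81°C
2400 → 4300 m (saturated, 6°C/km): ΔT = -6 × 1.9 = -11.4°C → T = -6.59°C
4300 → 2500 m (dry descent, 9.9°C/km): ΔT = +9.9 × 1.8 = +17.82°C → T = 11.23°C

11.23°C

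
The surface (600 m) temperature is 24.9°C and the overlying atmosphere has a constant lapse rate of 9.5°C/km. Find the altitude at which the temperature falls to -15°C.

4800 m

Height above start = (24.9 − (-15)) / 9.5 = 4.2 km
Altitude = 600 m + 4200 m = 4800 m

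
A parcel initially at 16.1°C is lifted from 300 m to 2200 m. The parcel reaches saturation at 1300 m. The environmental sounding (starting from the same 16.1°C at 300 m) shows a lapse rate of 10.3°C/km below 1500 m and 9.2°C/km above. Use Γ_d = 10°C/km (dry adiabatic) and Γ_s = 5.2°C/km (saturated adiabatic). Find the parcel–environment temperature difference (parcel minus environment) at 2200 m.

+4.12°C (parcel warmer than environment)

Parcel:
  From 300 m to 1300 m (dry): cools by 10 × 1 = 10°C, giving 6.1°C.
  From 1300 m to 2200 m (saturated): cools by 5.2 × 0.9 = 4.68°C, giving 1.42°C.
Environment:
  From 300 m to 1500 m (environment, lower layer): cools by 10.3 × 1.2 = 12.36°C, giving 3.74°C.
  From 1500 m to 2200 m (environment, upper layer): cools by 9.2 × 0.7 = 6.44°C, giving -2.7°C.
T_parcel − T_env = 1.42 − (-2.7) = +4.12°C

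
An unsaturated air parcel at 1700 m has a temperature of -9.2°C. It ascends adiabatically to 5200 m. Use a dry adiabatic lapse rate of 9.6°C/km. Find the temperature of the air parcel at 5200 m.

1700 → 5200 m (dry adiabatic, 9.6°C/km): ΔT = -9.6 × 3.5 = -33.6°C → T = -42.8°C

-42.8°C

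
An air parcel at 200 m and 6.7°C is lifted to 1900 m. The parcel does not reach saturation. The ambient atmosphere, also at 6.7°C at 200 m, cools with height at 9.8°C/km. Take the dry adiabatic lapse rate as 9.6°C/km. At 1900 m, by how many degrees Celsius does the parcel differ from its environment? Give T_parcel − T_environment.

Parcel:
  From 200 m to 1900 m (dry): cools by 9.6 × 1.7 = 16.32°C, giving -9.62°C.
Environment:
  From 200 m to 1900 m (environment): cools by 9.8 × 1.7 = 16.66°C, giving -9.96°C.
T_parcel − T_env = -9.62 − (-9.96) = +0.34°C

+0.34°C (parcel warmer than environment)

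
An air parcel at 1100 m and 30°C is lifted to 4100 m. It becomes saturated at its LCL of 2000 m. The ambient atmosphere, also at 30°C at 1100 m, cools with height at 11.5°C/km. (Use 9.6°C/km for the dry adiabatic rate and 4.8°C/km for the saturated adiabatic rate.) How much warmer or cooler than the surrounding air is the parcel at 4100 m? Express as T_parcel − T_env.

+15.78°C (parcel warmer than environment)

Parcel:
  1100 → 2000 m (dry, 9.6°C/km): ΔT = -9.6 × 0.9 = -8.64°C → T = 21.36°C
  2000 → 4100 m (saturated, 4.8°C/km): ΔT = -4.8 × 2.1 = -10.08°C → T = 11.28°C
Environment:
  1100 → 4100 m (environment, 11.5°C/km): ΔT = -11.5 × 3 = -34.5°C → T = -4.5°C
T_parcel − T_env = 11.28 − (-4.5) = +15.78°C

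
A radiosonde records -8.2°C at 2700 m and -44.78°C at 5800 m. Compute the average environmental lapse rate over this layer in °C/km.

Γ = −ΔT/Δz = (-8.2 − (-44.78)) / (5800 − 2700) m
  = 36.58°C / 3.1 km = 11.8°C/km

11.8°C/km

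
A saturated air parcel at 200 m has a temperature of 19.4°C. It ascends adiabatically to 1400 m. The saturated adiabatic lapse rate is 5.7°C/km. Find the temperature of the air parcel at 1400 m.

12.56°C

From 200 m to 1400 m (saturated adiabatic): cools by 5.7 × 1.2 = 6.84°C, giving 12.56°C.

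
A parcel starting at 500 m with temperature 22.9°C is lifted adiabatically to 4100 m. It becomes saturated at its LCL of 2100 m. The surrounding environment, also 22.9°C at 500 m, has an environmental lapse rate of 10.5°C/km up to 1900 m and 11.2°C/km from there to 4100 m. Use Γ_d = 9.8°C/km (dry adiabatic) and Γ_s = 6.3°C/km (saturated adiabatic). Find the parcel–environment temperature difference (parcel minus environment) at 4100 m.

+11.06°C (parcel warmer than environment)

Parcel:
  500 → 2100 m (dry, 9.8°C/km): ΔT = -9.8 × 1.6 = -15.68°C → T = 7.22°C
  2100 → 4100 m (saturated, 6.3°C/km): ΔT = -6.3 × 2 = -12.6°C → T = -5.38°C
Environment:
  500 → 1900 m (environment, lower layer, 10.5°C/km): ΔT = -10.5 × 1.4 = -14.7°C → T = 8.2°C
  1900 → 4100 m (environment, upper layer, 11.2°C/km): ΔT = -11.2 × 2.2 = -24.64°C → T = -16.44°C
T_parcel − T_env = -5.38 − (-16.44) = +11.06°C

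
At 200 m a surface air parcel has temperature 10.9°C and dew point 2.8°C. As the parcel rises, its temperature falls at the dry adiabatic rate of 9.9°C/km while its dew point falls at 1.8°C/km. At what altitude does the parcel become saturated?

T and T_d converge at 9.9 − 1.8 = 8.1°C per km
Height above start = (10.9 − 2.8) / 8.1 = 1 km
LCL altitude = 200 m + 1000 m = 1200 m

1200 m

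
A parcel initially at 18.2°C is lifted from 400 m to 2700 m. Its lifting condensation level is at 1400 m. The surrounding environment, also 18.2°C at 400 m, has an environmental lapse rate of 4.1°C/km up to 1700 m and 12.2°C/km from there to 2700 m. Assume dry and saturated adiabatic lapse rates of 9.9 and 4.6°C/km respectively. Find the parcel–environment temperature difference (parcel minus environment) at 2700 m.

Parcel:
  400–1400 m, dry: Δz = 1 km ⇒ ΔT = -9.9°C; T = 8.3°C
  1400–2700 m, saturated: Δz = 1.3 km ⇒ ΔT = -5.98°C; T = 2.32°C
Environment:
  400–1700 m, environment, lower layer: Δz = 1.3 km ⇒ ΔT = -5.33°C; T = 12.87°C
  1700–2700 m, environment, upper layer: Δz = 1 km ⇒ ΔT = -12.2°C; T = 0.67°C
T_parcel − T_env = 2.32 − 0.67 = +1.65°C

+1.65°C (parcel warmer than environment)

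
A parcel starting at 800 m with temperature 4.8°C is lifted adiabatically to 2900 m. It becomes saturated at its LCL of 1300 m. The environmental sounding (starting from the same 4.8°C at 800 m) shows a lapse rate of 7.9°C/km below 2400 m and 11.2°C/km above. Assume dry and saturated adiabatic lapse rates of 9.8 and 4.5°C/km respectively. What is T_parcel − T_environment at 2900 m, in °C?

+6.14°C (parcel warmer than environment)

Parcel:
  Dry to 1300 m: -9.8 × 0.5 km = -4.9°C, so T = -0.1°C.
  Saturated to 2900 m: -4.5 × 1.6 km = -7.2°C, so T = -7.3°C.
Environment:
  Environment, lower layer to 2400 m: -7.9 × 1.6 km = -12.64°C, so T = -7.84°C.
  Environment, upper layer to 2900 m: -11.2 × 0.5 km = -5.6°C, so T = -13.44°C.
T_parcel − T_env = -7.3 − (-13.44) = +6.14°C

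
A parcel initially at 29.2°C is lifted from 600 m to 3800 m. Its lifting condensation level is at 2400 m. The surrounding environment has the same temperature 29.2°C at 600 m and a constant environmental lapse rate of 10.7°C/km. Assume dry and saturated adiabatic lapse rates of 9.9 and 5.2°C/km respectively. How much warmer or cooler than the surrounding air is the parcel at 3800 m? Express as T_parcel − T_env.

+9.14°C (parcel warmer than environment)

Parcel:
  From 600 m to 2400 m (dry): cools by 9.9 × 1.8 = 17.82°C, giving 11.38°C.
  From 2400 m to 3800 m (saturated): cools by 5.2 × 1.4 = 7.28°C, giving 4.1°C.
Environment:
  From 600 m to 3800 m (environment): cools by 10.7 × 3.2 = 34.24°C, giving -5.04°C.
T_parcel − T_env = 4.1 − (-5.04) = +9.14°C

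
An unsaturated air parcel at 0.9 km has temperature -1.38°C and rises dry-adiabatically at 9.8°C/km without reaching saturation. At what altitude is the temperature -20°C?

2.8 km

Height above start = (-1.38 − (-20)) / 9.8 = 1.9 km
Altitude = 900 m + 1900 m = 2800 m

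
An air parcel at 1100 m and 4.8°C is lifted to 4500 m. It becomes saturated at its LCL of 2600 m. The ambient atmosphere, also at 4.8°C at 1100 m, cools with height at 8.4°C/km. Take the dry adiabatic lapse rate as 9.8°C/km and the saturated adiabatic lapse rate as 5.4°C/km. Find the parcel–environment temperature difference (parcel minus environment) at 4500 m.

+3.6°C (parcel warmer than environment)

Parcel:
  Dry to 2600 m: -9.8 × 1.5 km = -14.7°C, so T = -9.9°C.
  Saturated to 4500 m: -5.4 × 1.9 km = -10.26°C, so T = -20.16°C.
Environment:
  Environment to 4500 m: -8.4 × 3.4 km = -28.56°C, so T = -23.76°C.
T_parcel − T_env = -20.16 − (-23.76) = +3.6°C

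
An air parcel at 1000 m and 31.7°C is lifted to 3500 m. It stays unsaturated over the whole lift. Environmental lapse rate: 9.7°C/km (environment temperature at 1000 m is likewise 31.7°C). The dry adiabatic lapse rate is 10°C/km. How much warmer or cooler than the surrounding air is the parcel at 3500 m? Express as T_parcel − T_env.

-0.75°C (parcel cooler than environment)

Parcel:
  Dry to 3500 m: -10 × 2.5 km = -25°C, so T = 6.7°C.
Environment:
  Environment to 3500 m: -9.7 × 2.5 km = -24.25°C, so T = 7.45°C.
T_parcel − T_env = 6.7 − 7.45 = -0.75°C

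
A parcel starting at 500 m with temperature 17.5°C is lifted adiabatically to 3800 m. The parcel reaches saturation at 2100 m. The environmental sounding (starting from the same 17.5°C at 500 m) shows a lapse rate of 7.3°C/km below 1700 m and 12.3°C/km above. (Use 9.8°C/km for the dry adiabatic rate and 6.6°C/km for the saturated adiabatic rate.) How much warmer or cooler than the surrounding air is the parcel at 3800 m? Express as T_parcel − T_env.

+7.69°C (parcel warmer than environment)

Parcel:
  From 500 m to 2100 m (dry): cools by 9.8 × 1.6 = 15.68°C, giving 1.82°C.
  From 2100 m to 3800 m (saturated): cools by 6.6 × 1.7 = 11.22°C, giving -9.4°C.
Environment:
  From 500 m to 1700 m (environment, lower layer): cools by 7.3 × 1.2 = 8.76°C, giving 8.74°C.
  From 1700 m to 3800 m (environment, upper layer): cools by 12.3 × 2.1 = 25.83°C, giving -17.09°C.
T_parcel − T_env = -9.4 − (-17.09) = +7.69°C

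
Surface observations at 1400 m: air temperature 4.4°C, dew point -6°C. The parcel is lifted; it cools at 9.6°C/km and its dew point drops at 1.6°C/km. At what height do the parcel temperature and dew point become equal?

2700 m

T and T_d converge at 9.6 − 1.6 = 8°C per km
Height above start = (4.4 − (-6)) / 8 = 1.3 km
LCL altitude = 1400 m + 1300 m = 2700 m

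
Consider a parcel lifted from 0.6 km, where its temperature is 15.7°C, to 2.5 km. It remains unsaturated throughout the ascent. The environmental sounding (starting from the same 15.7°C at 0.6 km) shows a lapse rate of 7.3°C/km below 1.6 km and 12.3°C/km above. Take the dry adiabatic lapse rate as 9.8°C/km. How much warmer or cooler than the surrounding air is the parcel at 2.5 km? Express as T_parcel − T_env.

-0.25°C (parcel cooler than environment)

Parcel:
  600 → 2500 m (dry, 9.8°C/km): ΔT = -9.8 × 1.9 = -18.62°C → T = -2.92°C
Environment:
  600 → 1600 m (environment, lower layer, 7.3°C/km): ΔT = -7.3 × 1 = -7.3°C → T = 8.4°C
  1600 → 2500 m (environment, upper layer, 12.3°C/km): ΔT = -12.3 × 0.9 = -11.07°C → T = -2.67°C
T_parcel − T_env = -2.92 − (-2.67) = -0.25°C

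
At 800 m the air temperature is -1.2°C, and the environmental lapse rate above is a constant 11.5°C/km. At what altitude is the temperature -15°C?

Height above start = (-1.2 − (-15)) / 11.5 = 1.2 km
Altitude = 800 m + 1200 m = 2000 m

2000 m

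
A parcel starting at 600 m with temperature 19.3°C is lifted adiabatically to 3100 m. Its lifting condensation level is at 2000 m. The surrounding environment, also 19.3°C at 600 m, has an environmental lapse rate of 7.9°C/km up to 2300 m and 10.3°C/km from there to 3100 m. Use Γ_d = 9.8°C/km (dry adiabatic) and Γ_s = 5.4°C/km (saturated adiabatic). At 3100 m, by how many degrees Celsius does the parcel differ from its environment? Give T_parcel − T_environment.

+2.01°C (parcel warmer than environment)

Parcel:
  600–2000 m, dry: Δz = 1.4 km ⇒ ΔT = -13.72°C; T = 5.58°C
  2000–3100 m, saturated: Δz = 1.1 km ⇒ ΔT = -5.94°C; T = -0.36°C
Environment:
  600–2300 m, environment, lower layer: Δz = 1.7 km ⇒ ΔT = -13.43°C; T = 5.87°C
  2300–3100 m, environment, upper layer: Δz = 0.8 km ⇒ ΔT = -8.24°C; T = -2.37°C
T_parcel − T_env = -0.36 − (-2.37) = +2.01°C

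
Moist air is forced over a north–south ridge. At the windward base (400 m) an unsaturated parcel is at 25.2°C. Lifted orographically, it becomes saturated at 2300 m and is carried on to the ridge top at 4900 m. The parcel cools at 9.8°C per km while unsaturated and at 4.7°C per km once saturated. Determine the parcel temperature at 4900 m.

400–2300 m, dry: Δz = 1.9 km ⇒ ΔT = -18.62°C; T = 6.58°C
2300–4900 m, saturated: Δz = 2.6 km ⇒ ΔT = -12.22°C; T = -5.64°C

-5.64°C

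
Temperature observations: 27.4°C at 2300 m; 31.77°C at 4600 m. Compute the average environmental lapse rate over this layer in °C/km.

Γ = −ΔT/Δz = (27.4 − 31.77) / (4600 − 2300) m
  = -4.37°C / 2.3 km = -1.9°C/km

-1.9°C/km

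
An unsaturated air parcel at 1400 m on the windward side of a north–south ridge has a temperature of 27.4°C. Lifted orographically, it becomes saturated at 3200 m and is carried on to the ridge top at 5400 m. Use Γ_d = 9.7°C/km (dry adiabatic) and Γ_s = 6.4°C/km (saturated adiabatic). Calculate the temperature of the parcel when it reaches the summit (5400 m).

1400 → 3200 m (dry, 9.7°C/km): ΔT = -9.7 × 1.8 = -17.46°C → T = 9.94°C
3200 → 5400 m (saturated, 6.4°C/km): ΔT = -6.4 × 2.2 = -14.08°C → T = -4.14°C

-4.14°C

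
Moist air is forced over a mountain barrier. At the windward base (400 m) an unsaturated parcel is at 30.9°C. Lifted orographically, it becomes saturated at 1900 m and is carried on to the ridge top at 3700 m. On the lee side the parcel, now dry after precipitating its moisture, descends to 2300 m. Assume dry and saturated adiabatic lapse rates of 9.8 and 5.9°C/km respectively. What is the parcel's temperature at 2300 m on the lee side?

19.3°C

Dry to 1900 m: -9.8 × 1.5 km = -14.7°C, so T = 16.2°C.
Saturated to 3700 m: -5.9 × 1.8 km = -10.62°C, so T = 5.58°C.
Dry descent to 2300 m: +9.8 × 1.4 km = +13.72°C, so T = 19.3°C.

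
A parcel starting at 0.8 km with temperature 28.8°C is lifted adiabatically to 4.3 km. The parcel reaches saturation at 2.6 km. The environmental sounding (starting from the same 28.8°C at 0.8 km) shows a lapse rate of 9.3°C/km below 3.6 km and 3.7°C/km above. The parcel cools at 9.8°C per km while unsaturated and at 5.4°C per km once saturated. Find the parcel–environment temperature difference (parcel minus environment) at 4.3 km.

Parcel:
  From 800 m to 2600 m (dry): cools by 9.8 × 1.8 = 17.64°C, giving 11.16°C.
  From 2600 m to 4300 m (saturated): cools by 5.4 × 1.7 = 9.18°C, giving 1.98°C.
Environment:
  From 800 m to 3600 m (environment, lower layer): cools by 9.3 × 2.8 = 26.04°C, giving 2.76°C.
  From 3600 m to 4300 m (environment, upper layer): cools by 3.7 × 0.7 = 2.59°C, giving 0.17°C.
T_parcel − T_env = 1.98 − 0.17 = +1.81°C

+1.81°C (parcel warmer than environment)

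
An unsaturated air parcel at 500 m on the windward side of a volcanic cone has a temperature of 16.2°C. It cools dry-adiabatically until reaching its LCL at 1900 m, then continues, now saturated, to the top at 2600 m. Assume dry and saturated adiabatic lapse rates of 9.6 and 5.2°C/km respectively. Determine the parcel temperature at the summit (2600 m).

500–1900 m, dry: Δz = 1.4 km ⇒ ΔT = -13.44°C; T = 2.76°C
1900–2600 m, saturated: Δz = 0.7 km ⇒ ΔT = -3.64°C; T = -0.88°C

-0.88°C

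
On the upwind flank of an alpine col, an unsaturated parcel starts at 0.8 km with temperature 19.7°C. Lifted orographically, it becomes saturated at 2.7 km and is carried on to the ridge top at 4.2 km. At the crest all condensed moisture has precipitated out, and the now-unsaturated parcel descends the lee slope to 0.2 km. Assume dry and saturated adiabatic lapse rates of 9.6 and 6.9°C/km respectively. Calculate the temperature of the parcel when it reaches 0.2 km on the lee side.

800 → 2700 m (dry, 9.6°C/km): ΔT = -9.6 × 1.9 = -18.24°C → T = 1.46°C
2700 → 4200 m (saturated, 6.9°C/km): ΔT = -6.9 × 1.5 = -10.35°C → T = -8.89°C
4200 → 200 m (dry descent, 9.6°C/km): ΔT = +9.6 × 4 = +38.4°C → T = 29.51°C

29.51°C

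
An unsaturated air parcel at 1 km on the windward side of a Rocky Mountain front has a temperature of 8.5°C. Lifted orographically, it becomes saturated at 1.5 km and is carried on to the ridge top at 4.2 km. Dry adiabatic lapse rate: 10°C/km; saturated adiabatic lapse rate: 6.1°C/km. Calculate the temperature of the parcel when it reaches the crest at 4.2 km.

-12.97°C

Dry to 1500 m: -10 × 0.5 km = -5°C, so T = 3.5°C.
Saturated to 4200 m: -6.1 × 2.7 km = -16.47°C, so T = -12.97°C.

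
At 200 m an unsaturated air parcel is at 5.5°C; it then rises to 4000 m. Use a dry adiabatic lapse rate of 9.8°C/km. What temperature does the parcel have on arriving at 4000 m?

From 200 m to 4000 m (dry adiabatic): cools by 9.8 × 3.8 = 37.24°C, giving -31.74°C.

-31.74°C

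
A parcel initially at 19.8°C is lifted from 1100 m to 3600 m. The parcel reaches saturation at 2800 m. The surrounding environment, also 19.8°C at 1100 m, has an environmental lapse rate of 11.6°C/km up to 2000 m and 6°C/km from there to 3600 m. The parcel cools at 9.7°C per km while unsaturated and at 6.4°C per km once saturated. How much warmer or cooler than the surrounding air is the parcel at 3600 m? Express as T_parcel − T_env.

Parcel:
  From 1100 m to 2800 m (dry): cools by 9.7 × 1.7 = 16.49°C, giving 3.31°C.
  From 2800 m to 3600 m (saturated): cools by 6.4 × 0.8 = 5.12°C, giving -1.81°C.
Environment:
  From 1100 m to 2000 m (environment, lower layer): cools by 11.6 × 0.9 = 10.44°C, giving 9.36°C.
  From 2000 m to 3600 m (environment, upper layer): cools by 6 × 1.6 = 9.6°C, giving -0.24°C.
T_parcel − T_env = -1.81 − (-0.24) = -1.57°C

-1.57°C (parcel cooler than environment)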